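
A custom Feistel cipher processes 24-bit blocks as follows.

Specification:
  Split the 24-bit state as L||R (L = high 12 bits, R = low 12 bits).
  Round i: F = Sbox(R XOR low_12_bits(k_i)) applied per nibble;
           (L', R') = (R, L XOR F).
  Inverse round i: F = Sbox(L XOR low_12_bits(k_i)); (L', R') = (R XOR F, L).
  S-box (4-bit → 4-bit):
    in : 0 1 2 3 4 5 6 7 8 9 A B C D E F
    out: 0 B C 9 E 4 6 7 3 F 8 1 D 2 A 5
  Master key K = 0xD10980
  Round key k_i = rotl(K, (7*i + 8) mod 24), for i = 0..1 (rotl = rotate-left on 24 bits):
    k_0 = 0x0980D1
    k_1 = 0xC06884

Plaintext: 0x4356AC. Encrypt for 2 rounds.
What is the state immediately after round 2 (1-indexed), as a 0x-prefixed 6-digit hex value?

s_0 = plaintext = 0x4356AC
s_1 = Round(s_0, k_0) = 0x6AC247
s_2 = Round(s_1, k_1) = 0x247E75

0x247E75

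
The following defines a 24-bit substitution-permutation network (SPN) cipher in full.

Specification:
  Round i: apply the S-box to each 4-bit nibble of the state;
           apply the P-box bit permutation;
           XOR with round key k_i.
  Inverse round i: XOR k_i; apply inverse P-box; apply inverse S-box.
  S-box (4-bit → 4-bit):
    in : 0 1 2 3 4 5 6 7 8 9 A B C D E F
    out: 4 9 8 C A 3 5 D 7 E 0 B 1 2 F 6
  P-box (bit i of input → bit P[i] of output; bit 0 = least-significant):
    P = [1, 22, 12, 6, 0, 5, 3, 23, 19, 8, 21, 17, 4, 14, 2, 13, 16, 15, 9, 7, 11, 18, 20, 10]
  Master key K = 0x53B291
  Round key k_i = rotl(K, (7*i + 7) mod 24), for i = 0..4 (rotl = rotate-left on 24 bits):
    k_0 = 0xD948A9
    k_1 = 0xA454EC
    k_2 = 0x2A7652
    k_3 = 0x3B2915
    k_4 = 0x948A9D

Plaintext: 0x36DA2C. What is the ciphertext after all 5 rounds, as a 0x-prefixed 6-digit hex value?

s_0 = plaintext = 0x36DA2C
s_1 = Round(s_0, k_0) = 0x480EAB
s_2 = Round(s_1, k_1) = 0xCBD3AA
s_3 = Round(s_2, k_2) = 0x09BED2
s_4 = Round(s_3, k_3) = 0x01CAE5
s_5 = Round(s_4, k_4) = 0x458A26

0x458A26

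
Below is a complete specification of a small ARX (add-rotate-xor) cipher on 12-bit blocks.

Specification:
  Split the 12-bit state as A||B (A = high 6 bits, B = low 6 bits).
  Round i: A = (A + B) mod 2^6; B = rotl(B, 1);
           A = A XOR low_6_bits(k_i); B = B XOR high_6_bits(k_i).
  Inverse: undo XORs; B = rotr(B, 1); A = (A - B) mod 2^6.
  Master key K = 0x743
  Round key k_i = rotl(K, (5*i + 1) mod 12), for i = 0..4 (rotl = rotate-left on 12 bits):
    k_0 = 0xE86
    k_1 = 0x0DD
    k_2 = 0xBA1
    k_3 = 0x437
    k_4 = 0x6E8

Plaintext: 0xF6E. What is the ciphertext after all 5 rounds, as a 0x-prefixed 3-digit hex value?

0xCA0

s_0 = plaintext = 0xF6E
s_1 = Round(s_0, k_0) = 0xB67
s_2 = Round(s_1, k_1) = 0x24C
s_3 = Round(s_2, k_2) = 0xD36
s_4 = Round(s_3, k_3) = 0x77D
s_5 = Round(s_4, k_4) = 0xCA0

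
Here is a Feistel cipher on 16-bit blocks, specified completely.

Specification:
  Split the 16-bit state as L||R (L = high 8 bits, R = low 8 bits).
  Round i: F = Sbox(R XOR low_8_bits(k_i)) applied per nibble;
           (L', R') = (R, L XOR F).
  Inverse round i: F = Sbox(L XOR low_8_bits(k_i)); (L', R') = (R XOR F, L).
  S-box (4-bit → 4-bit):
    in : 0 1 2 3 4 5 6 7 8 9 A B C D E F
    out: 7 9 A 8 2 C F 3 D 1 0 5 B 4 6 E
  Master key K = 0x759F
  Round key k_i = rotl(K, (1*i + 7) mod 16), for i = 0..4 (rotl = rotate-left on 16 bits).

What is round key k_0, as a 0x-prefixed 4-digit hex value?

0xCFBA

K = 0x759F
k_0 = rotl(K, (1*0+7) mod 16) = rotl(K, 7) = 0xCFBA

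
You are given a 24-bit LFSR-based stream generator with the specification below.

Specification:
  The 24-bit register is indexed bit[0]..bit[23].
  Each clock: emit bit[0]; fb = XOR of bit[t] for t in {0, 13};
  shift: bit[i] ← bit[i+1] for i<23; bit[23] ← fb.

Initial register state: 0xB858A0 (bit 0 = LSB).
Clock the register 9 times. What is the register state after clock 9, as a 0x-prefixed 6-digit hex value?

0xB15C2C

reg_0 = 0xB858A0
clock 1: out=0, reg = 0x5C2C50
clock 2: out=0, reg = 0xAE1628
clock 3: out=0, reg = 0x570B14
clock 4: out=0, reg = 0x2B858A
clock 5: out=0, reg = 0x15C2C5
clock 6: out=1, reg = 0x8AE162
clock 7: out=0, reg = 0xC570B1
clock 8: out=1, reg = 0x62B858
clock 9: out=0, reg = 0xB15C2C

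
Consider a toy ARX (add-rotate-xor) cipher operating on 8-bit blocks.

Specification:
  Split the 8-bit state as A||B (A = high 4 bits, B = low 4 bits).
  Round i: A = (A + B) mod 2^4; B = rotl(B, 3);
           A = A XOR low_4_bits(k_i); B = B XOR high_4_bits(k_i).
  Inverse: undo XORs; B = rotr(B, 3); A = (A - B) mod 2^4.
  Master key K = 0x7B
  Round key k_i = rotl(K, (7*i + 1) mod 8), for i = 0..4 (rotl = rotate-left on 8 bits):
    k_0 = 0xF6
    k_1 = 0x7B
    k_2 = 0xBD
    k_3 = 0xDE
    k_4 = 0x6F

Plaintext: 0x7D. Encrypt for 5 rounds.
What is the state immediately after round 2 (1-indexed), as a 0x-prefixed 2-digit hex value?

s_0 = plaintext = 0x7D
s_1 = Round(s_0, k_0) = 0x21
s_2 = Round(s_1, k_1) = 0x8F
s_3 = Round(s_2, k_2) = 0xA4
s_4 = Round(s_3, k_3) = 0x0F
s_5 = Round(s_4, k_4) = 0x09

0x8F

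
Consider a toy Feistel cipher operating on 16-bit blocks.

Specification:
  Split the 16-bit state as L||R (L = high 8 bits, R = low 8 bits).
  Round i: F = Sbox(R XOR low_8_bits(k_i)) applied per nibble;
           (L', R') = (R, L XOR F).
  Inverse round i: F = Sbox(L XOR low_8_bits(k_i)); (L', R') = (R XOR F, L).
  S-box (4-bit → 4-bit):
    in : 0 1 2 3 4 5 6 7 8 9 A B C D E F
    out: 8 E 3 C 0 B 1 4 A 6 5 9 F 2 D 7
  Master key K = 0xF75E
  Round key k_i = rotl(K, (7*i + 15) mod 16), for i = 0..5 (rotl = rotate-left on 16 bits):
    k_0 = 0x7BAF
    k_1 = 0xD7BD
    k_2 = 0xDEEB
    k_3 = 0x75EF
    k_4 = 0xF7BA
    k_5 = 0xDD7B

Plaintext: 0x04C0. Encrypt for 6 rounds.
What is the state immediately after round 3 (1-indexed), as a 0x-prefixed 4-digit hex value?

0x9D52

s_0 = plaintext = 0x04C0
s_1 = Round(s_0, k_0) = 0xC013
s_2 = Round(s_1, k_1) = 0x139D
s_3 = Round(s_2, k_2) = 0x9D52
s_4 = Round(s_3, k_3) = 0x520F
s_5 = Round(s_4, k_4) = 0x0FC9
s_6 = Round(s_5, k_5) = 0xC99C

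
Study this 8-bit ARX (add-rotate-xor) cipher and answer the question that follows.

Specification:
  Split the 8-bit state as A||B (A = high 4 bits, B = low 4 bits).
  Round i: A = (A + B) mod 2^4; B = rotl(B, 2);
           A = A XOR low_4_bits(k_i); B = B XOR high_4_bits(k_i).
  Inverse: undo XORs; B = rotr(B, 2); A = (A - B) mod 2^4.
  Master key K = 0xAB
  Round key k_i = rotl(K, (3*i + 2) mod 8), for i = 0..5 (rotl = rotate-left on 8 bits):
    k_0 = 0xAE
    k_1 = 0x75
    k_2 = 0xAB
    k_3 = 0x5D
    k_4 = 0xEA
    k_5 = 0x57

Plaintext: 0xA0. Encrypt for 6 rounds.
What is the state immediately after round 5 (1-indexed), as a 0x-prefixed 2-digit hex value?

0x56

s_0 = plaintext = 0xA0
s_1 = Round(s_0, k_0) = 0x4A
s_2 = Round(s_1, k_1) = 0xBD
s_3 = Round(s_2, k_2) = 0x3D
s_4 = Round(s_3, k_3) = 0xD2
s_5 = Round(s_4, k_4) = 0x56
s_6 = Round(s_5, k_5) = 0xCC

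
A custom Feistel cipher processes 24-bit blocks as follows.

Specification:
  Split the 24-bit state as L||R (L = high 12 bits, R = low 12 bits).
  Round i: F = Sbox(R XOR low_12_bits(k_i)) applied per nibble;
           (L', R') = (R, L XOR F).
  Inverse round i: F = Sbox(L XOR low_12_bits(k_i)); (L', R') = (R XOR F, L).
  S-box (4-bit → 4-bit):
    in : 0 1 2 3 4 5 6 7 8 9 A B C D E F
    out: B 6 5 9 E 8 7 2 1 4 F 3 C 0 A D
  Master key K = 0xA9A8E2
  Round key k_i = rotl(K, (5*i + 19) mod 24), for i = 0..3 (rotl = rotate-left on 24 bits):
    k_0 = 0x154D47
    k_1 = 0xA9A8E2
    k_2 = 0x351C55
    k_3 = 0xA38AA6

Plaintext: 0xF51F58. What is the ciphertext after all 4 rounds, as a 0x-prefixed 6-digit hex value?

0xD8E803

s_0 = plaintext = 0xF51F58
s_1 = Round(s_0, k_0) = 0xF58A3C
s_2 = Round(s_1, k_1) = 0xA3CA52
s_3 = Round(s_2, k_2) = 0xA52D8E
s_4 = Round(s_3, k_3) = 0xD8E803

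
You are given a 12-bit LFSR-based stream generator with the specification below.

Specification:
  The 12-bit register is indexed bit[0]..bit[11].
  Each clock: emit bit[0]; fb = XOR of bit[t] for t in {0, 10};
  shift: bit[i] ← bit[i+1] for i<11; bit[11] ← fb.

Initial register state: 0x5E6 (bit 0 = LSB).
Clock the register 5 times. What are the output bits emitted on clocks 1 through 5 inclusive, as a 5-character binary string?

reg_0 = 0x5E6
clock 1: out=0, reg = 0xAF3
clock 2: out=1, reg = 0xD79
clock 3: out=1, reg = 0x6BC
clock 4: out=0, reg = 0xB5E
clock 5: out=0, reg = 0x5AF

01100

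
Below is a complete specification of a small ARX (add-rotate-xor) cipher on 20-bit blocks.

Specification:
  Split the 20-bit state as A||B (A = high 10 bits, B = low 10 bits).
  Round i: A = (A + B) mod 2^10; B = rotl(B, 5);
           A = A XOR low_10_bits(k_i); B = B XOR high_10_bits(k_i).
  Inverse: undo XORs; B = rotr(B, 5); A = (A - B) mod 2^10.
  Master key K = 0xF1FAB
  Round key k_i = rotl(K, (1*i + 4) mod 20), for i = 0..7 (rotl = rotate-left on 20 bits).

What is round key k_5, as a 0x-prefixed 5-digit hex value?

K = 0xF1FAB
k_0 = rotl(K, (1*0+4) mod 20) = rotl(K, 4) = 0x1FABF
k_1 = rotl(K, (1*1+4) mod 20) = rotl(K, 5) = 0x3F57E
k_2 = rotl(K, (1*2+4) mod 20) = rotl(K, 6) = 0x7EAFC
k_3 = rotl(K, (1*3+4) mod 20) = rotl(K, 7) = 0xFD5F8
k_4 = rotl(K, (1*4+4) mod 20) = rotl(K, 8) = 0xFABF1
k_5 = rotl(K, (1*5+4) mod 20) = rotl(K, 9) = 0xF57E3

0xF57E3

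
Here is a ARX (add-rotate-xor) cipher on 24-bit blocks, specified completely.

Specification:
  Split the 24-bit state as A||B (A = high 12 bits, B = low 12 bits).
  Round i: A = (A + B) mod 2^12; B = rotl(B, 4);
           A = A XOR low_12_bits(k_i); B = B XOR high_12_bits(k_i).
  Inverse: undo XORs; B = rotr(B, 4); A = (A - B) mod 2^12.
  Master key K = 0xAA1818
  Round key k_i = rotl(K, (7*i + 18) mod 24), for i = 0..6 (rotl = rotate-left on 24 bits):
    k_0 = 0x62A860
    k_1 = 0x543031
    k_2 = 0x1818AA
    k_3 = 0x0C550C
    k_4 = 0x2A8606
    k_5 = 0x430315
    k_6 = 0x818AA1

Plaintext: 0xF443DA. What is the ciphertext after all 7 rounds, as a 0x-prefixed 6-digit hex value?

s_0 = plaintext = 0xF443DA
s_1 = Round(s_0, k_0) = 0xB7EB89
s_2 = Round(s_1, k_1) = 0x736DD8
s_3 = Round(s_2, k_2) = 0xDA4C0C
s_4 = Round(s_3, k_3) = 0xCBC009
s_5 = Round(s_4, k_4) = 0xAC3238
s_6 = Round(s_5, k_5) = 0xFEE7B2
s_7 = Round(s_6, k_6) = 0xD0133F

0xD0133F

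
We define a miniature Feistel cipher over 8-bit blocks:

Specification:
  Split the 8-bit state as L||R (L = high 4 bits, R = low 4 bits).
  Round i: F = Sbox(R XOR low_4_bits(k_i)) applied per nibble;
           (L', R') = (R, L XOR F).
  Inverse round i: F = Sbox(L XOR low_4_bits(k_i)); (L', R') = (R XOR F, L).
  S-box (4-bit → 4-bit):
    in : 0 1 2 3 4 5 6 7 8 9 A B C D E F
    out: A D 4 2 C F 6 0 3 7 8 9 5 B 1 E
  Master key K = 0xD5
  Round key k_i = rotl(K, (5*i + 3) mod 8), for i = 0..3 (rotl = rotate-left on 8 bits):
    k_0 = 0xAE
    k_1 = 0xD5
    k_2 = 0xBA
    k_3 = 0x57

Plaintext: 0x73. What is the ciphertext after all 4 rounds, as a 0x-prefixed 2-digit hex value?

0xDC

s_0 = plaintext = 0x73
s_1 = Round(s_0, k_0) = 0x3C
s_2 = Round(s_1, k_1) = 0xC4
s_3 = Round(s_2, k_2) = 0x4D
s_4 = Round(s_3, k_3) = 0xDC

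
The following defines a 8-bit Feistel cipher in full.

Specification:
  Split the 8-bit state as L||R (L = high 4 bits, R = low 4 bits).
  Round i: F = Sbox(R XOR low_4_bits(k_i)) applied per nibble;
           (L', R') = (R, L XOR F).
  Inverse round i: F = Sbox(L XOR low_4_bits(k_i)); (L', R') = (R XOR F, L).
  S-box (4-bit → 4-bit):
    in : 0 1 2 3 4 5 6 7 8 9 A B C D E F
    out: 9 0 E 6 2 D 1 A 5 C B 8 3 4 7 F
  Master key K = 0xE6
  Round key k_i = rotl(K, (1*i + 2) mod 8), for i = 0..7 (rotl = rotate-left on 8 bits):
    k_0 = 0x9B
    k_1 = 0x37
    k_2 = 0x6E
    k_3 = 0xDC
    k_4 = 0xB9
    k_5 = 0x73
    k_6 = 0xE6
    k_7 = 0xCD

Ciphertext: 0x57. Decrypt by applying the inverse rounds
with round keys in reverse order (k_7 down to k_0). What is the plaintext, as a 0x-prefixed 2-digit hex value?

0x8D

s_0 = ciphertext = 0x57
s_1 = InvRound(s_0, k_7) = 0x25
s_2 = InvRound(s_1, k_6) = 0x72
s_3 = InvRound(s_2, k_5) = 0x07
s_4 = InvRound(s_3, k_4) = 0xB0
s_5 = InvRound(s_4, k_3) = 0xAB
s_6 = InvRound(s_5, k_2) = 0x9A
s_7 = InvRound(s_6, k_1) = 0xD9
s_8 = InvRound(s_7, k_0) = 0x8D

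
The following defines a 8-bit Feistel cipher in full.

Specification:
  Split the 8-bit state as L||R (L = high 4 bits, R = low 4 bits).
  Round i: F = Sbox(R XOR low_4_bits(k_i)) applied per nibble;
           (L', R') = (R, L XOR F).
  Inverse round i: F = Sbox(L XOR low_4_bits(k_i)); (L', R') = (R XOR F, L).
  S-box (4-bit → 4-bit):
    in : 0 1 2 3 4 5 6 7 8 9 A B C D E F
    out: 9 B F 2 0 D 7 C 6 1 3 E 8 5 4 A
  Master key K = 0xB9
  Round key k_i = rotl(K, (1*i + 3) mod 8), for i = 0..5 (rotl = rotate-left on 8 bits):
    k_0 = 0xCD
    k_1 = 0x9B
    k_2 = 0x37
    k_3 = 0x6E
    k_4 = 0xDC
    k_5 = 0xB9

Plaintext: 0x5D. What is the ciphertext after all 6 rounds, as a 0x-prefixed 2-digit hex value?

s_0 = plaintext = 0x5D
s_1 = Round(s_0, k_0) = 0xDC
s_2 = Round(s_1, k_1) = 0xC1
s_3 = Round(s_2, k_2) = 0x1B
s_4 = Round(s_3, k_3) = 0xBC
s_5 = Round(s_4, k_4) = 0xC2
s_6 = Round(s_5, k_5) = 0x22

0x22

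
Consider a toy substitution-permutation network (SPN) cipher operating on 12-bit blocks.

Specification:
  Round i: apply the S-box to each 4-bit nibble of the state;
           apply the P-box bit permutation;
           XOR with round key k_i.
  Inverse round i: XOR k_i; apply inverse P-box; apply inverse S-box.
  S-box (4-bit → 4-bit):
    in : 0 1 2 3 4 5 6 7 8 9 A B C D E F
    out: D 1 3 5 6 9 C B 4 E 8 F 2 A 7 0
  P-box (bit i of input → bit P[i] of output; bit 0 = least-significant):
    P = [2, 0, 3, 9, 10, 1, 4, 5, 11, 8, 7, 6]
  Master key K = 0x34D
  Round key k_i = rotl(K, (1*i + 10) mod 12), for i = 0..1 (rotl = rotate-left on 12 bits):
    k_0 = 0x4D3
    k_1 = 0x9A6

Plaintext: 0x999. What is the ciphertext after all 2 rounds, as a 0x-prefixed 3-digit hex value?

s_0 = plaintext = 0x999
s_1 = Round(s_0, k_0) = 0x728
s_2 = Round(s_1, k_1) = 0x4EC

0x4EC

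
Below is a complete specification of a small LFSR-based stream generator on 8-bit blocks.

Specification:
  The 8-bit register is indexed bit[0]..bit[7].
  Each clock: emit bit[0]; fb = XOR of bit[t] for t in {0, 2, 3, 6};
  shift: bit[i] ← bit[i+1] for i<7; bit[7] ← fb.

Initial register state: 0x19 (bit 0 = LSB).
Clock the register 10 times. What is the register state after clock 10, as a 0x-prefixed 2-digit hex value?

0x8B

reg_0 = 0x19
clock 1: out=1, reg = 0x0C
clock 2: out=0, reg = 0x06
clock 3: out=0, reg = 0x83
clock 4: out=1, reg = 0xC1
clock 5: out=1, reg = 0x60
clock 6: out=0, reg = 0xB0
clock 7: out=0, reg = 0x58
clock 8: out=0, reg = 0x2C
clock 9: out=0, reg = 0x16
clock 10: out=0, reg = 0x8B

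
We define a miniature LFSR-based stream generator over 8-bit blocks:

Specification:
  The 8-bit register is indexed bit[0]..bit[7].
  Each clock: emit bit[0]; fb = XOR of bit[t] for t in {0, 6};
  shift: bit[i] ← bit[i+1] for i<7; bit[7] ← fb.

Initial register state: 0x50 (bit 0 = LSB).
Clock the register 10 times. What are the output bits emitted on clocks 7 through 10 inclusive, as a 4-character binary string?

1010

reg_0 = 0x50
clock 1: out=0, reg = 0xA8
clock 2: out=0, reg = 0x54
clock 3: out=0, reg = 0xAA
clock 4: out=0, reg = 0x55
clock 5: out=1, reg = 0x2A
clock 6: out=0, reg = 0x15
clock 7: out=1, reg = 0x8A
clock 8: out=0, reg = 0x45
clock 9: out=1, reg = 0x22
clock 10: out=0, reg = 0x11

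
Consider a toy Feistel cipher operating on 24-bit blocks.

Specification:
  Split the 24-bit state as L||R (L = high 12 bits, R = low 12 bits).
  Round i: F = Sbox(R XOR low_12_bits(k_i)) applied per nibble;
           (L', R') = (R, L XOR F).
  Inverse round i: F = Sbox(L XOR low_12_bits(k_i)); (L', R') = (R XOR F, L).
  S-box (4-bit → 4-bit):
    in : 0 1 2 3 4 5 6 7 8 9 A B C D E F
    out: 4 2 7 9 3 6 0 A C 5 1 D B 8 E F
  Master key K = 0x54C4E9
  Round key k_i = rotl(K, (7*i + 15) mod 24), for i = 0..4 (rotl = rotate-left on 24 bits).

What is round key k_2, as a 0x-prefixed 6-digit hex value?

K = 0x54C4E9
k_0 = rotl(K, (7*0+15) mod 24) = rotl(K, 15) = 0x74AA62
k_1 = rotl(K, (7*1+15) mod 24) = rotl(K, 22) = 0x55313A
k_2 = rotl(K, (7*2+15) mod 24) = rotl(K, 5) = 0x989D2A

0x989D2A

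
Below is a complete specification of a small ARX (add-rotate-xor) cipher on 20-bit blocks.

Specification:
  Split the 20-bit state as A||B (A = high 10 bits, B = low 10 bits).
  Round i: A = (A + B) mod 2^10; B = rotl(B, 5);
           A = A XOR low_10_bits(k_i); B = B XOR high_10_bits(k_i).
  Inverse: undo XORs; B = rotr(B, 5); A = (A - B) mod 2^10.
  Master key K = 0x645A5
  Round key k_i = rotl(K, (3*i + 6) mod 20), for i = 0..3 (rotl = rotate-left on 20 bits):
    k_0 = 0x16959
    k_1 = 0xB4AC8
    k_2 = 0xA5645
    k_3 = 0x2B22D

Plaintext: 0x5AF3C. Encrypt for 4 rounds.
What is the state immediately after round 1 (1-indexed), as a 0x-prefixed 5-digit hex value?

s_0 = plaintext = 0x5AF3C
s_1 = Round(s_0, k_0) = 0x7FBC3
s_2 = Round(s_1, k_1) = 0xC26AC
s_3 = Round(s_2, k_2) = 0xFC300
s_4 = Round(s_3, k_3) = 0x374B4

0x7FBC3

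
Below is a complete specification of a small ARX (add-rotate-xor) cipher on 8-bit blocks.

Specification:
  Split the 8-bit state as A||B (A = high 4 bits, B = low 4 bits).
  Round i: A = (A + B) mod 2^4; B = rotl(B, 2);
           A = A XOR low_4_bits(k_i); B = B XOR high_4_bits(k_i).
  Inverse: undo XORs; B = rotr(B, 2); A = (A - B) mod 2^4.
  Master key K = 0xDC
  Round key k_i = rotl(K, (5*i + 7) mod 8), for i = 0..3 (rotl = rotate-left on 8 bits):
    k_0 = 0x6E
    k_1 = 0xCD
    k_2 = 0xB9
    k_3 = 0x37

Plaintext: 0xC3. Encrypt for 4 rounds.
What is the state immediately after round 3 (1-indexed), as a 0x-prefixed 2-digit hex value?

0x52

s_0 = plaintext = 0xC3
s_1 = Round(s_0, k_0) = 0x1A
s_2 = Round(s_1, k_1) = 0x66
s_3 = Round(s_2, k_2) = 0x52
s_4 = Round(s_3, k_3) = 0x0B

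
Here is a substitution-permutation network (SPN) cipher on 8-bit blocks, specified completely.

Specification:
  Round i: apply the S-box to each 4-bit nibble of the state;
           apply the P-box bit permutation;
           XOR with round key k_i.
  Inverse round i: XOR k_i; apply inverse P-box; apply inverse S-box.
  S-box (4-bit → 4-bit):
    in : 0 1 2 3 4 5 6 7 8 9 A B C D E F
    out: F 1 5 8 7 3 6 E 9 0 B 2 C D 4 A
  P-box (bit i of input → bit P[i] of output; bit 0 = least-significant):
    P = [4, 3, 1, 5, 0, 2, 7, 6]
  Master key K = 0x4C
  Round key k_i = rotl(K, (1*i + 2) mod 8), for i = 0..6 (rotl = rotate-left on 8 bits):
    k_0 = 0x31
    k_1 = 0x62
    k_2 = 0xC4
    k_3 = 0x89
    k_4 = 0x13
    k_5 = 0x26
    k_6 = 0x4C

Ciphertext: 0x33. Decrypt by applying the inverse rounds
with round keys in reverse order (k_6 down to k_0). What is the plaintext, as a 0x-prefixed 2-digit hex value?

s_0 = ciphertext = 0x33
s_1 = InvRound(s_0, k_6) = 0xA0
s_2 = InvRound(s_1, k_5) = 0x6E
s_3 = InvRound(s_2, k_4) = 0xAA
s_4 = InvRound(s_3, k_3) = 0x1C
s_5 = InvRound(s_4, k_2) = 0xC5
s_6 = InvRound(s_5, k_1) = 0x4C
s_7 = InvRound(s_6, k_0) = 0xAA

0xAA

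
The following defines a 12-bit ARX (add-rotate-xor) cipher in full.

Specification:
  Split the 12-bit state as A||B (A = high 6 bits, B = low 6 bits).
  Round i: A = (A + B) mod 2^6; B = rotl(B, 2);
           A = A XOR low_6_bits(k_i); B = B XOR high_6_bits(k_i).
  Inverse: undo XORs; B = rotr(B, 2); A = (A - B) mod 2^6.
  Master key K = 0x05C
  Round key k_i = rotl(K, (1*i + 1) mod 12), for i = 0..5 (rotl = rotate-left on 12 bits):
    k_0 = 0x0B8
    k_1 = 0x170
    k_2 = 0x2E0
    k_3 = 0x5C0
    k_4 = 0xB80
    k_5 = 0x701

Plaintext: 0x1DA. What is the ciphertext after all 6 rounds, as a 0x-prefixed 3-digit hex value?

0x3B6

s_0 = plaintext = 0x1DA
s_1 = Round(s_0, k_0) = 0x66B
s_2 = Round(s_1, k_1) = 0xD2B
s_3 = Round(s_2, k_2) = 0xFE5
s_4 = Round(s_3, k_3) = 0x901
s_5 = Round(s_4, k_4) = 0x96A
s_6 = Round(s_5, k_5) = 0x3B6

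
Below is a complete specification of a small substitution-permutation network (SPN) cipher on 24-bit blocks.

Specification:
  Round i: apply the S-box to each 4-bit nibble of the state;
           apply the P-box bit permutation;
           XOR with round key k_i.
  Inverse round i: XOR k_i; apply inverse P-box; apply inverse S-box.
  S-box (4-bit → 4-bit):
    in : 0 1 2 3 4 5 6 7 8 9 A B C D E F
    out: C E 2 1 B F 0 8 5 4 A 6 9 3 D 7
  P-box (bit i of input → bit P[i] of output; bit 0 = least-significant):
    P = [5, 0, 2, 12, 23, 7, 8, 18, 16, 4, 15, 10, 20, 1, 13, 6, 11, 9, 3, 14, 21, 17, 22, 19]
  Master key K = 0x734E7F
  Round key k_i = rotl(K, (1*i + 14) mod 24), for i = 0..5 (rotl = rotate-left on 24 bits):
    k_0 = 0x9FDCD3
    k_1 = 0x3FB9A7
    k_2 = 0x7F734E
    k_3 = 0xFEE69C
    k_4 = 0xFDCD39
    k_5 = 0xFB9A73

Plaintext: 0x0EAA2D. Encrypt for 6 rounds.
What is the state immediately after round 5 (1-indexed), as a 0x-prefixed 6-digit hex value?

s_0 = plaintext = 0x0EAA2D
s_1 = Round(s_0, k_0) = 0xD79028
s_2 = Round(s_1, k_1) = 0x1D5D03
s_3 = Round(s_2, k_2) = 0x20583C
s_4 = Round(s_3, k_3) = 0x6D16F6
s_5 = Round(s_4, k_4) = 0x7DE6FB
s_6 = Round(s_5, k_5) = 0x63B1B6

0x7DE6FB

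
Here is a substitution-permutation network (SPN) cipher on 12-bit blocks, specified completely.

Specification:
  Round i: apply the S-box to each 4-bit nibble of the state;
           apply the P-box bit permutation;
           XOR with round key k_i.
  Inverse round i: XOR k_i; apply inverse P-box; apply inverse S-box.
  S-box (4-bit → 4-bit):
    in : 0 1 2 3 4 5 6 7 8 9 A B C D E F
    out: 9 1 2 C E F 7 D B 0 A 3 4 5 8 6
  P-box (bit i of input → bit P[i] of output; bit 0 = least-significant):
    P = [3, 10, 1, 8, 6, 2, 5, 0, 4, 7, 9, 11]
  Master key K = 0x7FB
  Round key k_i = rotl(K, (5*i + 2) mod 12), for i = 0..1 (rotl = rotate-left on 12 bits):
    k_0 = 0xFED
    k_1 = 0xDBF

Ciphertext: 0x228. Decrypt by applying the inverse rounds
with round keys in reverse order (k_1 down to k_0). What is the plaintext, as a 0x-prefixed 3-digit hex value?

0x301

s_0 = ciphertext = 0x228
s_1 = InvRound(s_0, k_1) = 0x5A4
s_2 = InvRound(s_1, k_0) = 0x301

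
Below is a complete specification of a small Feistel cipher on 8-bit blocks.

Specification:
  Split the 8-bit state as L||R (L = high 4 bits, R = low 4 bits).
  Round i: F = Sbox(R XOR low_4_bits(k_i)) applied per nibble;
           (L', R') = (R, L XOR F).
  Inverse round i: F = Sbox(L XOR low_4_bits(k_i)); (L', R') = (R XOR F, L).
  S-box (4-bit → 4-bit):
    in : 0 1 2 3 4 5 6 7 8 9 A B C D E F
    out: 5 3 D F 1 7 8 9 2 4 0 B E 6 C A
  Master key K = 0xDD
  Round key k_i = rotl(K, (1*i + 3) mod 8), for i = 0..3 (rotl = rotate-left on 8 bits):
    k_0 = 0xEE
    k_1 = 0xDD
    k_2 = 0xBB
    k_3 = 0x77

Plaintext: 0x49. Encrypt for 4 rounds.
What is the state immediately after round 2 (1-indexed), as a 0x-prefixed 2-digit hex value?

s_0 = plaintext = 0x49
s_1 = Round(s_0, k_0) = 0x9D
s_2 = Round(s_1, k_1) = 0xDC
s_3 = Round(s_2, k_2) = 0xC4
s_4 = Round(s_3, k_3) = 0x43

0xDC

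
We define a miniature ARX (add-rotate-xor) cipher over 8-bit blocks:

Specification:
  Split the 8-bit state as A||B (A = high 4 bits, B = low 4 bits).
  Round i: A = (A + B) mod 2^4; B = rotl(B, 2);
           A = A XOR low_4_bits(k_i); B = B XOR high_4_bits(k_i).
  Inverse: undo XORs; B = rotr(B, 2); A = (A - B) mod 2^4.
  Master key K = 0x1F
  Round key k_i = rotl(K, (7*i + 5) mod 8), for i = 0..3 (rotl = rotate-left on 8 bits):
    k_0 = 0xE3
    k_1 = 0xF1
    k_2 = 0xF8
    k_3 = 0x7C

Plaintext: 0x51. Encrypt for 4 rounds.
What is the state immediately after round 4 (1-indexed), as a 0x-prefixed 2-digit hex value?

0x9D

s_0 = plaintext = 0x51
s_1 = Round(s_0, k_0) = 0x5A
s_2 = Round(s_1, k_1) = 0xE5
s_3 = Round(s_2, k_2) = 0xBA
s_4 = Round(s_3, k_3) = 0x9D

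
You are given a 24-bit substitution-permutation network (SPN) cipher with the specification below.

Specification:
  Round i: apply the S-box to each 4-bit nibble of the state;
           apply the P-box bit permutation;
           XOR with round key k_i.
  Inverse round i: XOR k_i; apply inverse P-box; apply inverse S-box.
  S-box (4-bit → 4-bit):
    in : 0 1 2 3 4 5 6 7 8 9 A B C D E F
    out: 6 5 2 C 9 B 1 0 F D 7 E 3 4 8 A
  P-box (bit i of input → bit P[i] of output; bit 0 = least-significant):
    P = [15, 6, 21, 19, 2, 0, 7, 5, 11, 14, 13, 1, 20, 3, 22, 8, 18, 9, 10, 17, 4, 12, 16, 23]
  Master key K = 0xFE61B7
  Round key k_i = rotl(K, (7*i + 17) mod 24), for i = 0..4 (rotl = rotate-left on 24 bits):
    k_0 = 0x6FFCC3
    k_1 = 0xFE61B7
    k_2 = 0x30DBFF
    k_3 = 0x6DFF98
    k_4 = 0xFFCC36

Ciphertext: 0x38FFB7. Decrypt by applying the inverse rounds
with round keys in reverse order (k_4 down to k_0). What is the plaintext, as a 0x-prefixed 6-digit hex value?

0x0E84EA

s_0 = ciphertext = 0x38FFB7
s_1 = InvRound(s_0, k_4) = 0xB53D07
s_2 = InvRound(s_1, k_3) = 0x42AFA4
s_3 = InvRound(s_2, k_2) = 0xC3AB20
s_4 = InvRound(s_3, k_1) = 0x1C65A9
s_5 = InvRound(s_4, k_0) = 0x0E84EA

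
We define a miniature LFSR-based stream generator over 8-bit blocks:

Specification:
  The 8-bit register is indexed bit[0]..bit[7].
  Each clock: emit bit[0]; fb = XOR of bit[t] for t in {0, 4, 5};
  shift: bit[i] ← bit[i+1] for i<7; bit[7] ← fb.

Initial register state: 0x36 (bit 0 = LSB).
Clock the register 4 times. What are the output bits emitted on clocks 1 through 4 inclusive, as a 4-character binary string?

0110

reg_0 = 0x36
clock 1: out=0, reg = 0x1B
clock 2: out=1, reg = 0x0D
clock 3: out=1, reg = 0x86
clock 4: out=0, reg = 0x43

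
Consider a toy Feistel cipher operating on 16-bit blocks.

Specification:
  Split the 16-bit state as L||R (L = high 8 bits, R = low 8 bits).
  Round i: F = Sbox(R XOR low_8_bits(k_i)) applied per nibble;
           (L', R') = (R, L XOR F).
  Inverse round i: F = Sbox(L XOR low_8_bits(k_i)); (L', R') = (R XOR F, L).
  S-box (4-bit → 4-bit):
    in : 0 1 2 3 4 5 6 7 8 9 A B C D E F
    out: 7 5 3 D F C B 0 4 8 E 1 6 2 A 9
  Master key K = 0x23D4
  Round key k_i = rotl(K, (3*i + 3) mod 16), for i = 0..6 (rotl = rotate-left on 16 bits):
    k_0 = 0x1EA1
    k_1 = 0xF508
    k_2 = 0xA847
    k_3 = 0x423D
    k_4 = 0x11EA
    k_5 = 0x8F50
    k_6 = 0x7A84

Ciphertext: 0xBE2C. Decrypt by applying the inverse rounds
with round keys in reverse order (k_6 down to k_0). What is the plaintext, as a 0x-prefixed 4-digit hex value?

0x43A4

s_0 = ciphertext = 0xBE2C
s_1 = InvRound(s_0, k_6) = 0xF2BE
s_2 = InvRound(s_1, k_5) = 0x5DF2
s_3 = InvRound(s_2, k_4) = 0xE25D
s_4 = InvRound(s_3, k_3) = 0x74E2
s_5 = InvRound(s_4, k_2) = 0x3F74
s_6 = InvRound(s_5, k_1) = 0xA43F
s_7 = InvRound(s_6, k_0) = 0x43A4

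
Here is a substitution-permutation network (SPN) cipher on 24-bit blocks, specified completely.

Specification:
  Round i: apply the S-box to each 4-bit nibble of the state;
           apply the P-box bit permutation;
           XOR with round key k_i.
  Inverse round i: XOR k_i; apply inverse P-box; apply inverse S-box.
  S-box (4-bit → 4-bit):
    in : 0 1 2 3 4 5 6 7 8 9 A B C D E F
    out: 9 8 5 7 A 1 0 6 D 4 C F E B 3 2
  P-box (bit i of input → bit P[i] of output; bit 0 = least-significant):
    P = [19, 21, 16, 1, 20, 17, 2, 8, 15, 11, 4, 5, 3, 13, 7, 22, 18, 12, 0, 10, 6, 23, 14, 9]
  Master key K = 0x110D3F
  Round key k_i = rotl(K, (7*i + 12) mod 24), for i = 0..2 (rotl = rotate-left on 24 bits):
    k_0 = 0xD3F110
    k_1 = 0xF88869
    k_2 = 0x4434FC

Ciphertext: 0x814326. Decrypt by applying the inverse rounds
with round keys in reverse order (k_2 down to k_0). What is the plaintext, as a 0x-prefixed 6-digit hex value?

0x4FEE11

s_0 = ciphertext = 0x814326
s_1 = InvRound(s_0, k_2) = 0xBDB91A
s_2 = InvRound(s_1, k_1) = 0x534A1A
s_3 = InvRound(s_2, k_0) = 0x4FEE11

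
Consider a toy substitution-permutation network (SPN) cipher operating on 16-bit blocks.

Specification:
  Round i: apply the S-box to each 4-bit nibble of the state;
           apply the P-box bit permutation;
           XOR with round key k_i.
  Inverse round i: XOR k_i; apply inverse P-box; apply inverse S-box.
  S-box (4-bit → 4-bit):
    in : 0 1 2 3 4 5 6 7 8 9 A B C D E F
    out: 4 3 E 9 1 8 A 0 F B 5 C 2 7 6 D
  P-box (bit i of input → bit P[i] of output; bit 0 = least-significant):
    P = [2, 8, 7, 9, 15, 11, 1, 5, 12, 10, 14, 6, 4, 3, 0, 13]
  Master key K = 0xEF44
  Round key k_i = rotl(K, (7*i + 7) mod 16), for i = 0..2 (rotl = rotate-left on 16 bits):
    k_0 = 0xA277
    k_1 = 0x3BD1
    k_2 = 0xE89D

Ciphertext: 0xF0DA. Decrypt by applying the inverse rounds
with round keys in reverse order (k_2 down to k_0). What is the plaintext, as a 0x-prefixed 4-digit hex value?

0xAD05

s_0 = ciphertext = 0xF0DA
s_1 = InvRound(s_0, k_2) = 0x03E4
s_2 = InvRound(s_1, k_1) = 0xF464
s_3 = InvRound(s_2, k_0) = 0xAD05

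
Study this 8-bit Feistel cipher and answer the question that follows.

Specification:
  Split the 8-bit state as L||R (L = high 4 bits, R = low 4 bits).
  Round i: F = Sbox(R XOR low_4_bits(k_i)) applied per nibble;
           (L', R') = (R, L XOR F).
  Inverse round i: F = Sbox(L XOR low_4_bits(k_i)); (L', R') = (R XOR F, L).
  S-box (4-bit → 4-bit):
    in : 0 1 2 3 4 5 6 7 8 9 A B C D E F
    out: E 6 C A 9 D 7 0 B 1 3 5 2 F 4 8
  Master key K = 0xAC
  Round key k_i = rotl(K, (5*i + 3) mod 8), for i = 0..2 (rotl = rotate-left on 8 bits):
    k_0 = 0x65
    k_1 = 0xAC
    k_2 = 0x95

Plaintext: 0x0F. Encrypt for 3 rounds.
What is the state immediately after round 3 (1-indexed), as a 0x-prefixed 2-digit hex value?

s_0 = plaintext = 0x0F
s_1 = Round(s_0, k_0) = 0xF3
s_2 = Round(s_1, k_1) = 0x37
s_3 = Round(s_2, k_2) = 0x7F

0x7F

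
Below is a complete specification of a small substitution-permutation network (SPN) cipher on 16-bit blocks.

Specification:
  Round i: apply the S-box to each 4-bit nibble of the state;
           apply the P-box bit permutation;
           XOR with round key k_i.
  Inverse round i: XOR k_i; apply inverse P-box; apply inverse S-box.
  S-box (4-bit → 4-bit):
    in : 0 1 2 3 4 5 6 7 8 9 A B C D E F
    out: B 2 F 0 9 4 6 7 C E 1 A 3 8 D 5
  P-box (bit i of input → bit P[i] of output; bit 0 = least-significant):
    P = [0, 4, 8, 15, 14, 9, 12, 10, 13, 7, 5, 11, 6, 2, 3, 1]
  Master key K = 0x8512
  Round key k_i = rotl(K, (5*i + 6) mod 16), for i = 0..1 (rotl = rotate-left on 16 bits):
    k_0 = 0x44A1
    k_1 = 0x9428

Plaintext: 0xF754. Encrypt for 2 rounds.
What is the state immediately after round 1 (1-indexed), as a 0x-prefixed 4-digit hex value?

0xF448

s_0 = plaintext = 0xF754
s_1 = Round(s_0, k_0) = 0xF448
s_2 = Round(s_1, k_1) = 0x7960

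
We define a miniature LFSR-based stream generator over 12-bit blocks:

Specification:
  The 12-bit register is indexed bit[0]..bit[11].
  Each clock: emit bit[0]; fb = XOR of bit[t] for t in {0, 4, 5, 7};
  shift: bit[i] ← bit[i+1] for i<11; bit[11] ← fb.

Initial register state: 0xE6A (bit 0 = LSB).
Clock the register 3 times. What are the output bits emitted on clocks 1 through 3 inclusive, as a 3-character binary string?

reg_0 = 0xE6A
clock 1: out=0, reg = 0xF35
clock 2: out=1, reg = 0xF9A
clock 3: out=0, reg = 0x7CD

010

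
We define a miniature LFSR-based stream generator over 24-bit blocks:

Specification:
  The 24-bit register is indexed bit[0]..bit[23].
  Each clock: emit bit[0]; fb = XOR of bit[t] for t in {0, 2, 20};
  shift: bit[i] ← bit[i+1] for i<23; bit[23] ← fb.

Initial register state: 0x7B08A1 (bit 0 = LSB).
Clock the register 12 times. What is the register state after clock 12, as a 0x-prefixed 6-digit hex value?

0xC6E7B0

reg_0 = 0x7B08A1
clock 1: out=1, reg = 0x3D8450
clock 2: out=0, reg = 0x9EC228
clock 3: out=0, reg = 0xCF6114
clock 4: out=0, reg = 0xE7B08A
clock 5: out=0, reg = 0x73D845
clock 6: out=1, reg = 0xB9EC22
clock 7: out=0, reg = 0xDCF611
clock 8: out=1, reg = 0x6E7B08
clock 9: out=0, reg = 0x373D84
clock 10: out=0, reg = 0x1B9EC2
clock 11: out=0, reg = 0x8DCF61
clock 12: out=1, reg = 0xC6E7B0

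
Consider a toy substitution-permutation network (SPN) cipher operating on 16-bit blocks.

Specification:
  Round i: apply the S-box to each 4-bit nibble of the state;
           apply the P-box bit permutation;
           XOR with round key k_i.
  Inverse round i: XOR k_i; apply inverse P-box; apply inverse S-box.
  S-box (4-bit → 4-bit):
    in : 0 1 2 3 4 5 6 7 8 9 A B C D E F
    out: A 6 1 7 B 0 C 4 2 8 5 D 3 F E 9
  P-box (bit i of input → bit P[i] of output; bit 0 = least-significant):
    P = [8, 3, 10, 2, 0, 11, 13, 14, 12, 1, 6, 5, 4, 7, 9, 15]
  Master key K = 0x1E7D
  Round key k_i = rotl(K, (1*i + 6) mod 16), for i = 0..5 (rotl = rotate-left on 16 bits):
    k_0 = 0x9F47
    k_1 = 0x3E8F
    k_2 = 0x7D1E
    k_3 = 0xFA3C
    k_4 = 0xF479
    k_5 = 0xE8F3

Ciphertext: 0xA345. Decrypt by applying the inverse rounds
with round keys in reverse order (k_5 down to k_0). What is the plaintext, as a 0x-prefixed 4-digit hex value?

s_0 = ciphertext = 0xA345
s_1 = InvRound(s_0, k_5) = 0x300F
s_2 = InvRound(s_1, k_4) = 0xFE96
s_3 = InvRound(s_2, k_3) = 0x8051
s_4 = InvRound(s_3, k_2) = 0x93DD
s_5 = InvRound(s_4, k_1) = 0xF11A
s_6 = InvRound(s_5, k_0) = 0xA7DE

0xA7DE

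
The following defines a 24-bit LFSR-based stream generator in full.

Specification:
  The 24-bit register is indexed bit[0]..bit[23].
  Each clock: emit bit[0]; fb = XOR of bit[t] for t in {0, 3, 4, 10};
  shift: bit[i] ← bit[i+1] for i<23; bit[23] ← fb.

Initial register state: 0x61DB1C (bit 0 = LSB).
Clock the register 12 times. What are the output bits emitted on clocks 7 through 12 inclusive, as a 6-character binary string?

001101

reg_0 = 0x61DB1C
clock 1: out=0, reg = 0x30ED8E
clock 2: out=0, reg = 0x1876C7
clock 3: out=1, reg = 0x0C3B63
clock 4: out=1, reg = 0x861DB1
clock 5: out=1, reg = 0xC30ED8
clock 6: out=0, reg = 0xE1876C
clock 7: out=0, reg = 0x70C3B6
clock 8: out=0, reg = 0xB861DB
clock 9: out=1, reg = 0xDC30ED
clock 10: out=1, reg = 0x6E1876
clock 11: out=0, reg = 0xB70C3B
clock 12: out=1, reg = 0x5B861D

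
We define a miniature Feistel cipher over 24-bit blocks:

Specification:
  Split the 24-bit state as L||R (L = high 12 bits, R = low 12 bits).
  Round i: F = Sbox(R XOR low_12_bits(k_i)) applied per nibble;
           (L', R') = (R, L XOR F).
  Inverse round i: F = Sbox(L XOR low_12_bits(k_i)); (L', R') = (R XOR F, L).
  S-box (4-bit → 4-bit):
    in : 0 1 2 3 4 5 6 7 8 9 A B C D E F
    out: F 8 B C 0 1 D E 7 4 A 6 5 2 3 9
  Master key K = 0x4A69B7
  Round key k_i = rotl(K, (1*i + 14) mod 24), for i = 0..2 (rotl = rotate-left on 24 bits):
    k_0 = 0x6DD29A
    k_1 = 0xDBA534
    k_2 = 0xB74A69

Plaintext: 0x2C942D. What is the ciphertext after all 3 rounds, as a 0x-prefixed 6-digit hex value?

0xE61F50

s_0 = plaintext = 0x2C942D
s_1 = Round(s_0, k_0) = 0x42DFA7
s_2 = Round(s_1, k_1) = 0xFA7E61
s_3 = Round(s_2, k_2) = 0xE61F50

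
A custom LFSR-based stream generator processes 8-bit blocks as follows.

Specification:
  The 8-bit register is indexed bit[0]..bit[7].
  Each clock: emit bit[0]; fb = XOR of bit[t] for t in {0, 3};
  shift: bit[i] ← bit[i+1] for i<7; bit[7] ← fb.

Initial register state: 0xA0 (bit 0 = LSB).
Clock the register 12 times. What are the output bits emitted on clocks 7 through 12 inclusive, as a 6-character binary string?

reg_0 = 0xA0
clock 1: out=0, reg = 0x50
clock 2: out=0, reg = 0x28
clock 3: out=0, reg = 0x94
clock 4: out=0, reg = 0x4A
clock 5: out=0, reg = 0xA5
clock 6: out=1, reg = 0xD2
clock 7: out=0, reg = 0x69
clock 8: out=1, reg = 0x34
clock 9: out=0, reg = 0x1A
clock 10: out=0, reg = 0x8D
clock 11: out=1, reg = 0x46
clock 12: out=0, reg = 0x23

010010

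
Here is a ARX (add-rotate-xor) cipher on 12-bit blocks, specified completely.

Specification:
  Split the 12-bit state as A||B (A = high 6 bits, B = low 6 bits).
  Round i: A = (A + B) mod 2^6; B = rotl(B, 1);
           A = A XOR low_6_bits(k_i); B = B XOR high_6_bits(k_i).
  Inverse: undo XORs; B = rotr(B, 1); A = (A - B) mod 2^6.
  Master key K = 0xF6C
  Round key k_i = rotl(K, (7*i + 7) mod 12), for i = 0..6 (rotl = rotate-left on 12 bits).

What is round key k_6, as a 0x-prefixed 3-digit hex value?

0xED9

K = 0xF6C
k_0 = rotl(K, (7*0+7) mod 12) = rotl(K, 7) = 0x67B
k_1 = rotl(K, (7*1+7) mod 12) = rotl(K, 2) = 0xDB3
k_2 = rotl(K, (7*2+7) mod 12) = rotl(K, 9) = 0x9ED
k_3 = rotl(K, (7*3+7) mod 12) = rotl(K, 4) = 0x6CF
k_4 = rotl(K, (7*4+7) mod 12) = rotl(K, 11) = 0x7B6
k_5 = rotl(K, (7*5+7) mod 12) = rotl(K, 6) = 0xB3D
k_6 = rotl(K, (7*6+7) mod 12) = rotl(K, 1) = 0xED9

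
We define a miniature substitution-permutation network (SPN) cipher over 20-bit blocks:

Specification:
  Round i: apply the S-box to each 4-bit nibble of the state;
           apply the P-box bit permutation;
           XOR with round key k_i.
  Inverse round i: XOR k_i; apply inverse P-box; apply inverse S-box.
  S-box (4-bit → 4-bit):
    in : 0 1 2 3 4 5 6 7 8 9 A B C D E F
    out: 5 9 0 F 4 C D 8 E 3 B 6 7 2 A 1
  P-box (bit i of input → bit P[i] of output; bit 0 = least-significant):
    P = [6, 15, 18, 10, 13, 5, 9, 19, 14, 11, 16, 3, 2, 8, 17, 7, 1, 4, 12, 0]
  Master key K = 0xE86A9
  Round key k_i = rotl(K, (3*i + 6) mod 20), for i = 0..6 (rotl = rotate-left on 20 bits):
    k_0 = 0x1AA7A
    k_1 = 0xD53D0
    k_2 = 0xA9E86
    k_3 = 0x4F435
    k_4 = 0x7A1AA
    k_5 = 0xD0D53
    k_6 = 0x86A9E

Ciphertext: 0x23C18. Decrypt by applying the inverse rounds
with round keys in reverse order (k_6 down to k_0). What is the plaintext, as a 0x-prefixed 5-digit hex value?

0x2649B

s_0 = ciphertext = 0x23C18
s_1 = InvRound(s_0, k_6) = 0x06F57
s_2 = InvRound(s_1, k_5) = 0x2F064
s_3 = InvRound(s_2, k_4) = 0x0A620
s_4 = InvRound(s_3, k_3) = 0x8FF44
s_5 = InvRound(s_4, k_2) = 0xF8FFF
s_6 = InvRound(s_5, k_1) = 0x60ADE
s_7 = InvRound(s_6, k_0) = 0x2649B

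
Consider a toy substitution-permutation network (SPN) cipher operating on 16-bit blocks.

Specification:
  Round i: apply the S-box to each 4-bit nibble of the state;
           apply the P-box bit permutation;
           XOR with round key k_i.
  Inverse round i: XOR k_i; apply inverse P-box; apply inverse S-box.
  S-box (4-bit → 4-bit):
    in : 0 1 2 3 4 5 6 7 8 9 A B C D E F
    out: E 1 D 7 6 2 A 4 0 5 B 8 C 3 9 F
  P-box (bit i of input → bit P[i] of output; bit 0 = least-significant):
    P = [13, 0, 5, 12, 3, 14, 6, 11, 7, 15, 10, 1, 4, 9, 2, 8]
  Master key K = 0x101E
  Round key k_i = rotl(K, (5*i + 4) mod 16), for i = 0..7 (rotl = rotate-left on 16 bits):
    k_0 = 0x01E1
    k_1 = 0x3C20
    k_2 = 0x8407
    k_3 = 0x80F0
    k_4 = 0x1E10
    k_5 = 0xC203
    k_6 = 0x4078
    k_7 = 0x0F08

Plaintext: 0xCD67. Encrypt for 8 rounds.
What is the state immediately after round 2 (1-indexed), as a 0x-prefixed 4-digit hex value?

s_0 = plaintext = 0xCD67
s_1 = Round(s_0, k_0) = 0xC845
s_2 = Round(s_1, k_1) = 0x7D65
s_3 = Round(s_2, k_2) = 0x4C82
s_4 = Round(s_3, k_3) = 0xB6D6
s_5 = Round(s_4, k_4) = 0xCF1B
s_6 = Round(s_5, k_5) = 0x578D
s_7 = Round(s_6, k_6) = 0x6679
s_8 = Round(s_7, k_7) = 0xAC6A

0x7D65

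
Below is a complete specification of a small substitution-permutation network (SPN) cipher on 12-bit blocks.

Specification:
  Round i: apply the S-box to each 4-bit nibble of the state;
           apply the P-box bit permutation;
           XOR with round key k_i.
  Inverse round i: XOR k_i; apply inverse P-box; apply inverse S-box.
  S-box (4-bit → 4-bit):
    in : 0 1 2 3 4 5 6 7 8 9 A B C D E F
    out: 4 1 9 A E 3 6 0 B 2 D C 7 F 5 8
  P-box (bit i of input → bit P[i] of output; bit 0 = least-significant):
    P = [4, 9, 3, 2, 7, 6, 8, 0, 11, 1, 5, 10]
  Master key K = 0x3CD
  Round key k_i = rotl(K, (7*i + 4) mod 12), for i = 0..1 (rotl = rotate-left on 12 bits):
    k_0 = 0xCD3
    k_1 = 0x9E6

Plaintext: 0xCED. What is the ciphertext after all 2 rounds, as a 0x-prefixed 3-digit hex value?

s_0 = plaintext = 0xCED
s_1 = Round(s_0, k_0) = 0x76D
s_2 = Round(s_1, k_1) = 0xABA

0xABA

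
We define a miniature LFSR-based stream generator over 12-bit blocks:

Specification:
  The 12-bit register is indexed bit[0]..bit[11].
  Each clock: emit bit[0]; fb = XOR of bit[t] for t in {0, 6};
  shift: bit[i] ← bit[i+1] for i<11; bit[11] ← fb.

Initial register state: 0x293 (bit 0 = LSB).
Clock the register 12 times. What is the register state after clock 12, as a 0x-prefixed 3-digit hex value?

reg_0 = 0x293
clock 1: out=1, reg = 0x949
clock 2: out=1, reg = 0x4A4
clock 3: out=0, reg = 0x252
clock 4: out=0, reg = 0x929
clock 5: out=1, reg = 0xC94
clock 6: out=0, reg = 0x64A
clock 7: out=0, reg = 0xB25
clock 8: out=1, reg = 0xD92
clock 9: out=0, reg = 0x6C9
clock 10: out=1, reg = 0x364
clock 11: out=0, reg = 0x9B2
clock 12: out=0, reg = 0x4D9

0x4D9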